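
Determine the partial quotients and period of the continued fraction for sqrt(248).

Write x_i = (sqrt(248) + m_i)/d_i with (m_0, d_0) = (0, 1). a_0 = floor(sqrt(248)) = 15, since 15^2 = 225 <= 248 < 256 = 16^2.
Iterate m_{i+1} = d_i*a_i - m_i, d_{i+1} = (248 - m_{i+1}^2)/d_i, a_{i+1} = floor((a_0 + m_{i+1})/d_{i+1}):
  m_1 = 1*15 - 0 = 15, d_1 = (248 - 15^2)/1 = 23/1 = 23, a_1 = floor((15 + 15)/23) = 1.
  m_2 = 23*1 - 15 = 8, d_2 = (248 - 8^2)/23 = 184/23 = 8, a_2 = floor((15 + 8)/8) = 2.
  m_3 = 8*2 - 8 = 8, d_3 = (248 - 8^2)/8 = 184/8 = 23, a_3 = floor((15 + 8)/23) = 1.
  m_4 = 23*1 - 8 = 15, d_4 = (248 - 15^2)/23 = 23/23 = 1, a_4 = floor((15 + 15)/1) = 30.
  m_5 = 1*30 - 15 = 15, d_5 = (248 - 15^2)/1 = 23/1 = 23: (m_5, d_5) = (m_1, d_1) = (15, 23), so from here the quotients repeat a_1, ..., a_4; the period length is 4.
Hence the expansion of sqrt(248) is a_0 = 15 followed by the repeating block 1, 2, 1, 30 (period 4).

[15; (1, 2, 1, 30)]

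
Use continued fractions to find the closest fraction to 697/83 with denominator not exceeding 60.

487/58

Expand x = 697/83 as a continued fraction with the Euclidean algorithm:
  697 = 8*83 + 33, so a_0 = 8.
  83 = 2*33 + 17, so a_1 = 2.
  33 = 1*17 + 16, so a_2 = 1.
  17 = 1*16 + 1, so a_3 = 1.
  16 = 16*1 + 0, so a_4 = 16.
so x = [8; 2, 1, 1, 16].
Convergents (p_i = a_i*p_{i-1} + p_{i-2}, q_i = a_i*q_{i-1} + q_{i-2} with p_{-2}=0, p_{-1}=1, q_{-2}=1, q_{-1}=0), until the denominator exceeds 60:
  i=0: a_0=8, p_0 = 8*1 + 0 = 8, q_0 = 8*0 + 1 = 1.
  i=1: a_1=2, p_1 = 2*8 + 1 = 17, q_1 = 2*1 + 0 = 2.
  i=2: a_2=1, p_2 = 1*17 + 8 = 25, q_2 = 1*2 + 1 = 3.
  i=3: a_3=1, p_3 = 1*25 + 17 = 42, q_3 = 1*3 + 2 = 5.
  i=4: a_4=16, p_4 = 16*42 + 25 = 697, q_4 = 16*5 + 3 = 83.
q_4 = 83 > 60, so the last convergent with denominator <= 60 is p_3/q_3 = 42/5.
The closest fraction with denominator <= 60 is either p_3/q_3 or the intermediate fraction (k*p_3 + p_2)/(k*q_3 + q_2) with the largest k >= 1 whose denominator stays <= 60; these approach x as k grows, and every other convergent or intermediate fraction in range is farther away.
Largest k: floor((60 - q_2)/q_3) = floor((60 - 3)/5) = 11.
That gives (11*42 + 25)/(11*5 + 3) = 487/58.
Compare the errors: |x - 42/5| = |697*5 - 42*83|/(83*5) = 1/415, and |x - 487/58| = |697*58 - 487*83|/(83*58) = 5/4814.
Cross-multiplying, 5*415 = 2075 < 4814 = 1*4814, so 5/4814 is smaller: the intermediate fraction 487/58 is closer to x than 42/5.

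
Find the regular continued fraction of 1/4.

[0; 4]

Run the Euclidean algorithm on 1 and 4; the successive quotients are the partial quotients a_0, a_1, ... (each step inverts the fractional part left over by the previous one):
  1 = 0*4 + 1, so a_0 = 0.
  4 = 4*1 + 0, so a_1 = 4.
The remainder reaches 0 after 2 divisions, so the expansion has 2 partial quotients, read off in order.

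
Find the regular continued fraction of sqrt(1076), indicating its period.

[32; (1, 4, 16, 4, 1, 64)]

Write x_i = (sqrt(1076) + m_i)/d_i with (m_0, d_0) = (0, 1). a_0 = floor(sqrt(1076)) = 32, since 32^2 = 1024 <= 1076 < 1089 = 33^2.
Iterate m_{i+1} = d_i*a_i - m_i, d_{i+1} = (1076 - m_{i+1}^2)/d_i, a_{i+1} = floor((a_0 + m_{i+1})/d_{i+1}):
  m_1 = 1*32 - 0 = 32, d_1 = (1076 - 32^2)/1 = 52/1 = 52, a_1 = floor((32 + 32)/52) = 1.
  m_2 = 52*1 - 32 = 20, d_2 = (1076 - 20^2)/52 = 676/52 = 13, a_2 = floor((32 + 20)/13) = 4.
  m_3 = 13*4 - 20 = 32, d_3 = (1076 - 32^2)/13 = 52/13 = 4, a_3 = floor((32 + 32)/4) = 16.
  m_4 = 4*16 - 32 = 32, d_4 = (1076 - 32^2)/4 = 52/4 = 13, a_4 = floor((32 + 32)/13) = 4.
  m_5 = 13*4 - 32 = 20, d_5 = (1076 - 20^2)/13 = 676/13 = 52, a_5 = floor((32 + 20)/52) = 1.
  m_6 = 52*1 - 20 = 32, d_6 = (1076 - 32^2)/52 = 52/52 = 1, a_6 = floor((32 + 32)/1) = 64.
  m_7 = 1*64 - 32 = 32, d_7 = (1076 - 32^2)/1 = 52/1 = 52: (m_7, d_7) = (m_1, d_1) = (32, 52), so from here the quotients repeat a_1, ..., a_6; the period length is 6.
Hence the expansion of sqrt(1076) is a_0 = 32 followed by the repeating block 1, 4, 16, 4, 1, 64 (period 6).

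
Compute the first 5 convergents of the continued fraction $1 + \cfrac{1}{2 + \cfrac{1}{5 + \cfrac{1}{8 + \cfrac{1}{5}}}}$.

1/1, 3/2, 16/11, 131/90, 671/461

Using the convergent recurrence p_i = a_i*p_{i-1} + p_{i-2}, q_i = a_i*q_{i-1} + q_{i-2} with p_{-2}=0, p_{-1}=1, q_{-2}=1, q_{-1}=0:
  i=0: a_0=1, p_0 = 1*1 + 0 = 1, q_0 = 1*0 + 1 = 1.
  i=1: a_1=2, p_1 = 2*1 + 1 = 3, q_1 = 2*1 + 0 = 2.
  i=2: a_2=5, p_2 = 5*3 + 1 = 16, q_2 = 5*2 + 1 = 11.
  i=3: a_3=8, p_3 = 8*16 + 3 = 131, q_3 = 8*11 + 2 = 90.
  i=4: a_4=5, p_4 = 5*131 + 16 = 671, q_4 = 5*90 + 11 = 461.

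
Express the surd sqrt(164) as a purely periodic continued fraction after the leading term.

[12; (1, 4, 6, 4, 1, 24)]

Write x_i = (sqrt(164) + m_i)/d_i with (m_0, d_0) = (0, 1). a_0 = floor(sqrt(164)) = 12, since 12^2 = 144 <= 164 < 169 = 13^2.
Iterate m_{i+1} = d_i*a_i - m_i, d_{i+1} = (164 - m_{i+1}^2)/d_i, a_{i+1} = floor((a_0 + m_{i+1})/d_{i+1}):
  m_1 = 1*12 - 0 = 12, d_1 = (164 - 12^2)/1 = 20/1 = 20, a_1 = floor((12 + 12)/20) = 1.
  m_2 = 20*1 - 12 = 8, d_2 = (164 - 8^2)/20 = 100/20 = 5, a_2 = floor((12 + 8)/5) = 4.
  m_3 = 5*4 - 8 = 12, d_3 = (164 - 12^2)/5 = 20/5 = 4, a_3 = floor((12 + 12)/4) = 6.
  m_4 = 4*6 - 12 = 12, d_4 = (164 - 12^2)/4 = 20/4 = 5, a_4 = floor((12 + 12)/5) = 4.
  m_5 = 5*4 - 12 = 8, d_5 = (164 - 8^2)/5 = 100/5 = 20, a_5 = floor((12 + 8)/20) = 1.
  m_6 = 20*1 - 8 = 12, d_6 = (164 - 12^2)/20 = 20/20 = 1, a_6 = floor((12 + 12)/1) = 24.
  m_7 = 1*24 - 12 = 12, d_7 = (164 - 12^2)/1 = 20/1 = 20: (m_7, d_7) = (m_1, d_1) = (12, 20), so from here the quotients repeat a_1, ..., a_6; the period length is 6.
Hence the expansion of sqrt(164) is a_0 = 12 followed by the repeating block 1, 4, 6, 4, 1, 24 (period 6).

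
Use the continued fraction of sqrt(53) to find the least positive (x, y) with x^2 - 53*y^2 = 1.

(x, y) = (66249, 9100)

First expand sqrt(53) as a continued fraction. With x_i = (sqrt(53) + m_i)/d_i and (m_0, d_0) = (0, 1): a_0 = floor(sqrt(53)) = 7, since 7^2 = 49 <= 53 < 64 = 8^2.
Iterate m_{i+1} = d_i*a_i - m_i, d_{i+1} = (53 - m_{i+1}^2)/d_i, a_{i+1} = floor((a_0 + m_{i+1})/d_{i+1}):
  m_1 = 1*7 - 0 = 7, d_1 = (53 - 7^2)/1 = 4/1 = 4, a_1 = floor((7 + 7)/4) = 3.
  m_2 = 4*3 - 7 = 5, d_2 = (53 - 5^2)/4 = 28/4 = 7, a_2 = floor((7 + 5)/7) = 1.
  m_3 = 7*1 - 5 = 2, d_3 = (53 - 2^2)/7 = 49/7 = 7, a_3 = floor((7 + 2)/7) = 1.
  m_4 = 7*1 - 2 = 5, d_4 = (53 - 5^2)/7 = 28/7 = 4, a_4 = floor((7 + 5)/4) = 3.
  m_5 = 4*3 - 5 = 7, d_5 = (53 - 7^2)/4 = 4/4 = 1, a_5 = floor((7 + 7)/1) = 14.
  m_6 = 1*14 - 7 = 7, d_6 = (53 - 7^2)/1 = 4/1 = 4: (m_6, d_6) = (m_1, d_1) = (7, 4), so from here the quotients repeat a_1, ..., a_5; the period length is 5.
So sqrt(53) = [7; (3, 1, 1, 3, 14)] with period length k = 5.
k is odd, so (p_{k-1}, q_{k-1}) only solves x^2 - 53y^2 = -1 and the fundamental solution of x^2 - 53y^2 = 1 is (p_{2k-1}, q_{2k-1}) = (p_9, q_9); compute convergents through index 9, running through the period twice.
Convergents (p_i = a_i*p_{i-1} + p_{i-2}, q_i = a_i*q_{i-1} + q_{i-2} with p_{-2}=0, p_{-1}=1, q_{-2}=1, q_{-1}=0):
  i=0: a_0=7, p_0 = 7*1 + 0 = 7, q_0 = 7*0 + 1 = 1.
  i=1: a_1=3, p_1 = 3*7 + 1 = 22, q_1 = 3*1 + 0 = 3.
  i=2: a_2=1, p_2 = 1*22 + 7 = 29, q_2 = 1*3 + 1 = 4.
  i=3: a_3=1, p_3 = 1*29 + 22 = 51, q_3 = 1*4 + 3 = 7.
  i=4: a_4=3, p_4 = 3*51 + 29 = 182, q_4 = 3*7 + 4 = 25.
  i=5: a_5=14, p_5 = 14*182 + 51 = 2599, q_5 = 14*25 + 7 = 357.
  i=6: a_6=3, p_6 = 3*2599 + 182 = 7979, q_6 = 3*357 + 25 = 1096.
  i=7: a_7=1, p_7 = 1*7979 + 2599 = 10578, q_7 = 1*1096 + 357 = 1453.
  i=8: a_8=1, p_8 = 1*10578 + 7979 = 18557, q_8 = 1*1453 + 1096 = 2549.
  i=9: a_9=3, p_9 = 3*18557 + 10578 = 66249, q_9 = 3*2549 + 1453 = 9100.
Indeed p_4^2 - 53*q_4^2 = 33124 - 33125 = -1, not +1.
Check: 66249^2 - 53*9100^2 = 4388930001 - 4388930000 = 1, so (x, y) = (66249, 9100) solves the equation, and by the theorem it is the least positive solution.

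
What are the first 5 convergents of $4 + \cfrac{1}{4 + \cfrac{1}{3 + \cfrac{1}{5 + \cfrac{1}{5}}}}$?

4/1, 17/4, 55/13, 292/69, 1515/358

Using the convergent recurrence p_i = a_i*p_{i-1} + p_{i-2}, q_i = a_i*q_{i-1} + q_{i-2} with p_{-2}=0, p_{-1}=1, q_{-2}=1, q_{-1}=0:
  i=0: a_0=4, p_0 = 4*1 + 0 = 4, q_0 = 4*0 + 1 = 1.
  i=1: a_1=4, p_1 = 4*4 + 1 = 17, q_1 = 4*1 + 0 = 4.
  i=2: a_2=3, p_2 = 3*17 + 4 = 55, q_2 = 3*4 + 1 = 13.
  i=3: a_3=5, p_3 = 5*55 + 17 = 292, q_3 = 5*13 + 4 = 69.
  i=4: a_4=5, p_4 = 5*292 + 55 = 1515, q_4 = 5*69 + 13 = 358.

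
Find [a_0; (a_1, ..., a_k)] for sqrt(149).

Write x_i = (sqrt(149) + m_i)/d_i with (m_0, d_0) = (0, 1). a_0 = floor(sqrt(149)) = 12, since 12^2 = 144 <= 149 < 169 = 13^2.
Iterate m_{i+1} = d_i*a_i - m_i, d_{i+1} = (149 - m_{i+1}^2)/d_i, a_{i+1} = floor((a_0 + m_{i+1})/d_{i+1}):
  m_1 = 1*12 - 0 = 12, d_1 = (149 - 12^2)/1 = 5/1 = 5, a_1 = floor((12 + 12)/5) = 4.
  m_2 = 5*4 - 12 = 8, d_2 = (149 - 8^2)/5 = 85/5 = 17, a_2 = floor((12 + 8)/17) = 1.
  m_3 = 17*1 - 8 = 9, d_3 = (149 - 9^2)/17 = 68/17 = 4, a_3 = floor((12 + 9)/4) = 5.
  m_4 = 4*5 - 9 = 11, d_4 = (149 - 11^2)/4 = 28/4 = 7, a_4 = floor((12 + 11)/7) = 3.
  m_5 = 7*3 - 11 = 10, d_5 = (149 - 10^2)/7 = 49/7 = 7, a_5 = floor((12 + 10)/7) = 3.
  m_6 = 7*3 - 10 = 11, d_6 = (149 - 11^2)/7 = 28/7 = 4, a_6 = floor((12 + 11)/4) = 5.
  m_7 = 4*5 - 11 = 9, d_7 = (149 - 9^2)/4 = 68/4 = 17, a_7 = floor((12 + 9)/17) = 1.
  m_8 = 17*1 - 9 = 8, d_8 = (149 - 8^2)/17 = 85/17 = 5, a_8 = floor((12 + 8)/5) = 4.
  m_9 = 5*4 - 8 = 12, d_9 = (149 - 12^2)/5 = 5/5 = 1, a_9 = floor((12 + 12)/1) = 24.
  m_10 = 1*24 - 12 = 12, d_10 = (149 - 12^2)/1 = 5/1 = 5: (m_10, d_10) = (m_1, d_1) = (12, 5), so from here the quotients repeat a_1, ..., a_9; the period length is 9.
Hence the expansion of sqrt(149) is a_0 = 12 followed by the repeating block 4, 1, 5, 3, 3, 5, 1, 4, 24 (period 9).

[12; (4, 1, 5, 3, 3, 5, 1, 4, 24)]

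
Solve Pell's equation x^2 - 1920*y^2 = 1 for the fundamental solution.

(x, y) = (116161, 2651)

First expand sqrt(1920) as a continued fraction. With x_i = (sqrt(1920) + m_i)/d_i and (m_0, d_0) = (0, 1): a_0 = floor(sqrt(1920)) = 43, since 43^2 = 1849 <= 1920 < 1936 = 44^2.
Iterate m_{i+1} = d_i*a_i - m_i, d_{i+1} = (1920 - m_{i+1}^2)/d_i, a_{i+1} = floor((a_0 + m_{i+1})/d_{i+1}):
  m_1 = 1*43 - 0 = 43, d_1 = (1920 - 43^2)/1 = 71/1 = 71, a_1 = floor((43 + 43)/71) = 1.
  m_2 = 71*1 - 43 = 28, d_2 = (1920 - 28^2)/71 = 1136/71 = 16, a_2 = floor((43 + 28)/16) = 4.
  m_3 = 16*4 - 28 = 36, d_3 = (1920 - 36^2)/16 = 624/16 = 39, a_3 = floor((43 + 36)/39) = 2.
  m_4 = 39*2 - 36 = 42, d_4 = (1920 - 42^2)/39 = 156/39 = 4, a_4 = floor((43 + 42)/4) = 21.
  m_5 = 4*21 - 42 = 42, d_5 = (1920 - 42^2)/4 = 156/4 = 39, a_5 = floor((43 + 42)/39) = 2.
  m_6 = 39*2 - 42 = 36, d_6 = (1920 - 36^2)/39 = 624/39 = 16, a_6 = floor((43 + 36)/16) = 4.
  m_7 = 16*4 - 36 = 28, d_7 = (1920 - 28^2)/16 = 1136/16 = 71, a_7 = floor((43 + 28)/71) = 1.
  m_8 = 71*1 - 28 = 43, d_8 = (1920 - 43^2)/71 = 71/71 = 1, a_8 = floor((43 + 43)/1) = 86.
  m_9 = 1*86 - 43 = 43, d_9 = (1920 - 43^2)/1 = 71/1 = 71: (m_9, d_9) = (m_1, d_1) = (43, 71), so from here the quotients repeat a_1, ..., a_8; the period length is 8.
So sqrt(1920) = [43; (1, 4, 2, 21, 2, 4, 1, 86)] with period length k = 8.
k is even, so the fundamental solution of x^2 - 1920y^2 = 1 is (p_{k-1}, q_{k-1}) = (p_7, q_7); compute convergents through index 7.
Convergents (p_i = a_i*p_{i-1} + p_{i-2}, q_i = a_i*q_{i-1} + q_{i-2} with p_{-2}=0, p_{-1}=1, q_{-2}=1, q_{-1}=0):
  i=0: a_0=43, p_0 = 43*1 + 0 = 43, q_0 = 43*0 + 1 = 1.
  i=1: a_1=1, p_1 = 1*43 + 1 = 44, q_1 = 1*1 + 0 = 1.
  i=2: a_2=4, p_2 = 4*44 + 43 = 219, q_2 = 4*1 + 1 = 5.
  i=3: a_3=2, p_3 = 2*219 + 44 = 482, q_3 = 2*5 + 1 = 11.
  i=4: a_4=21, p_4 = 21*482 + 219 = 10341, q_4 = 21*11 + 5 = 236.
  i=5: a_5=2, p_5 = 2*10341 + 482 = 21164, q_5 = 2*236 + 11 = 483.
  i=6: a_6=4, p_6 = 4*21164 + 10341 = 94997, q_6 = 4*483 + 236 = 2168.
  i=7: a_7=1, p_7 = 1*94997 + 21164 = 116161, q_7 = 1*2168 + 483 = 2651.
Check: 116161^2 - 1920*2651^2 = 13493377921 - 13493377920 = 1, so (x, y) = (116161, 2651) solves the equation, and by the theorem it is the least positive solution.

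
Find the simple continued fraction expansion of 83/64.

[1; 3, 2, 1, 2, 2]

Run the Euclidean algorithm on 83 and 64; the successive quotients are the partial quotients a_0, a_1, ... (each step inverts the fractional part left over by the previous one):
  83 = 1*64 + 19, so a_0 = 1.
  64 = 3*19 + 7, so a_1 = 3.
  19 = 2*7 + 5, so a_2 = 2.
  7 = 1*5 + 2, so a_3 = 1.
  5 = 2*2 + 1, so a_4 = 2.
  2 = 2*1 + 0, so a_5 = 2.
The remainder reaches 0 after 6 divisions, so the expansion has 6 partial quotients, read off in order.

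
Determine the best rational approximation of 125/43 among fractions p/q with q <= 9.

Expand x = 125/43 as a continued fraction with the Euclidean algorithm:
  125 = 2*43 + 39, so a_0 = 2.
  43 = 1*39 + 4, so a_1 = 1.
  39 = 9*4 + 3, so a_2 = 9.
  4 = 1*3 + 1, so a_3 = 1.
  3 = 3*1 + 0, so a_4 = 3.
so x = [2; 1, 9, 1, 3].
Convergents (p_i = a_i*p_{i-1} + p_{i-2}, q_i = a_i*q_{i-1} + q_{i-2} with p_{-2}=0, p_{-1}=1, q_{-2}=1, q_{-1}=0), until the denominator exceeds 9:
  i=0: a_0=2, p_0 = 2*1 + 0 = 2, q_0 = 2*0 + 1 = 1.
  i=1: a_1=1, p_1 = 1*2 + 1 = 3, q_1 = 1*1 + 0 = 1.
  i=2: a_2=9, p_2 = 9*3 + 2 = 29, q_2 = 9*1 + 1 = 10.
q_2 = 10 > 9, so the last convergent with denominator <= 9 is p_1/q_1 = 3/1.
The closest fraction with denominator <= 9 is either p_1/q_1 or the intermediate fraction (k*p_1 + p_0)/(k*q_1 + q_0) with the largest k >= 1 whose denominator stays <= 9; these approach x as k grows, and every other convergent or intermediate fraction in range is farther away.
Largest k: floor((9 - q_0)/q_1) = floor((9 - 1)/1) = 8.
That gives (8*3 + 2)/(8*1 + 1) = 26/9.
Compare the errors: |x - 3/1| = |125*1 - 3*43|/(43*1) = 4/43, and |x - 26/9| = |125*9 - 26*43|/(43*9) = 7/387.
Cross-multiplying, 7*43 = 301 < 1548 = 4*387, so 7/387 is smaller: the intermediate fraction 26/9 is closer to x than 3/1.

26/9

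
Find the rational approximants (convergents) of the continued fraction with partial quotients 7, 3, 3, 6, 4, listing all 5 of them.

7/1, 22/3, 73/10, 460/63, 1913/262

Using the convergent recurrence p_i = a_i*p_{i-1} + p_{i-2}, q_i = a_i*q_{i-1} + q_{i-2} with p_{-2}=0, p_{-1}=1, q_{-2}=1, q_{-1}=0:
  i=0: a_0=7, p_0 = 7*1 + 0 = 7, q_0 = 7*0 + 1 = 1.
  i=1: a_1=3, p_1 = 3*7 + 1 = 22, q_1 = 3*1 + 0 = 3.
  i=2: a_2=3, p_2 = 3*22 + 7 = 73, q_2 = 3*3 + 1 = 10.
  i=3: a_3=6, p_3 = 6*73 + 22 = 460, q_3 = 6*10 + 3 = 63.
  i=4: a_4=4, p_4 = 4*460 + 73 = 1913, q_4 = 4*63 + 10 = 262.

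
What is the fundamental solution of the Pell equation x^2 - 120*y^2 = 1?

(x, y) = (11, 1)

First expand sqrt(120) as a continued fraction. With x_i = (sqrt(120) + m_i)/d_i and (m_0, d_0) = (0, 1): a_0 = floor(sqrt(120)) = 10, since 10^2 = 100 <= 120 < 121 = 11^2.
Iterate m_{i+1} = d_i*a_i - m_i, d_{i+1} = (120 - m_{i+1}^2)/d_i, a_{i+1} = floor((a_0 + m_{i+1})/d_{i+1}):
  m_1 = 1*10 - 0 = 10, d_1 = (120 - 10^2)/1 = 20/1 = 20, a_1 = floor((10 + 10)/20) = 1.
  m_2 = 20*1 - 10 = 10, d_2 = (120 - 10^2)/20 = 20/20 = 1, a_2 = floor((10 + 10)/1) = 20.
  m_3 = 1*20 - 10 = 10, d_3 = (120 - 10^2)/1 = 20/1 = 20: (m_3, d_3) = (m_1, d_1) = (10, 20), so from here the quotients repeat a_1, a_2; the period length is 2.
So sqrt(120) = [10; (1, 20)] with period length k = 2.
k is even, so the fundamental solution of x^2 - 120y^2 = 1 is (p_{k-1}, q_{k-1}) = (p_1, q_1); compute convergents through index 1.
Convergents (p_i = a_i*p_{i-1} + p_{i-2}, q_i = a_i*q_{i-1} + q_{i-2} with p_{-2}=0, p_{-1}=1, q_{-2}=1, q_{-1}=0):
  i=0: a_0=10, p_0 = 10*1 + 0 = 10, q_0 = 10*0 + 1 = 1.
  i=1: a_1=1, p_1 = 1*10 + 1 = 11, q_1 = 1*1 + 0 = 1.
Check: 11^2 - 120*1^2 = 121 - 120 = 1, so (x, y) = (11, 1) solves the equation, and by the theorem it is the least positive solution.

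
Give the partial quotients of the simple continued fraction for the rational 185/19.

[9; 1, 2, 1, 4]

Run the Euclidean algorithm on 185 and 19; the successive quotients are the partial quotients a_0, a_1, ... (each step inverts the fractional part left over by the previous one):
  185 = 9*19 + 14, so a_0 = 9.
  19 = 1*14 + 5, so a_1 = 1.
  14 = 2*5 + 4, so a_2 = 2.
  5 = 1*4 + 1, so a_3 = 1.
  4 = 4*1 + 0, so a_4 = 4.
The remainder reaches 0 after 5 divisions, so the expansion has 5 partial quotients, read off in order.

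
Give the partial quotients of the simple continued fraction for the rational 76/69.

[1; 9, 1, 6]

Run the Euclidean algorithm on 76 and 69; the successive quotients are the partial quotients a_0, a_1, ... (each step inverts the fractional part left over by the previous one):
  76 = 1*69 + 7, so a_0 = 1.
  69 = 9*7 + 6, so a_1 = 9.
  7 = 1*6 + 1, so a_2 = 1.
  6 = 6*1 + 0, so a_3 = 6.
The remainder reaches 0 after 4 divisions, so the expansion has 4 partial quotients, read off in order.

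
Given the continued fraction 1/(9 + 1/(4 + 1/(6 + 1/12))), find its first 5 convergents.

Using the convergent recurrence p_i = a_i*p_{i-1} + p_{i-2}, q_i = a_i*q_{i-1} + q_{i-2} with p_{-2}=0, p_{-1}=1, q_{-2}=1, q_{-1}=0:
  i=0: a_0=0, p_0 = 0*1 + 0 = 0, q_0 = 0*0 + 1 = 1.
  i=1: a_1=9, p_1 = 9*0 + 1 = 1, q_1 = 9*1 + 0 = 9.
  i=2: a_2=4, p_2 = 4*1 + 0 = 4, q_2 = 4*9 + 1 = 37.
  i=3: a_3=6, p_3 = 6*4 + 1 = 25, q_3 = 6*37 + 9 = 231.
  i=4: a_4=12, p_4 = 12*25 + 4 = 304, q_4 = 12*231 + 37 = 2809.

0/1, 1/9, 4/37, 25/231, 304/2809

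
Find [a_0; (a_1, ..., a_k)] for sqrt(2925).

[54; (12, 108)]

Write x_i = (sqrt(2925) + m_i)/d_i with (m_0, d_0) = (0, 1). a_0 = floor(sqrt(2925)) = 54, since 54^2 = 2916 <= 2925 < 3025 = 55^2.
Iterate m_{i+1} = d_i*a_i - m_i, d_{i+1} = (2925 - m_{i+1}^2)/d_i, a_{i+1} = floor((a_0 + m_{i+1})/d_{i+1}):
  m_1 = 1*54 - 0 = 54, d_1 = (2925 - 54^2)/1 = 9/1 = 9, a_1 = floor((54 + 54)/9) = 12.
  m_2 = 9*12 - 54 = 54, d_2 = (2925 - 54^2)/9 = 9/9 = 1, a_2 = floor((54 + 54)/1) = 108.
  m_3 = 1*108 - 54 = 54, d_3 = (2925 - 54^2)/1 = 9/1 = 9: (m_3, d_3) = (m_1, d_1) = (54, 9), so from here the quotients repeat a_1, a_2; the period length is 2.
Hence the expansion of sqrt(2925) is a_0 = 54 followed by the repeating block 12, 108 (period 2).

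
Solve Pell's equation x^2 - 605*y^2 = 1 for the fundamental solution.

First expand sqrt(605) as a continued fraction. With x_i = (sqrt(605) + m_i)/d_i and (m_0, d_0) = (0, 1): a_0 = floor(sqrt(605)) = 24, since 24^2 = 576 <= 605 < 625 = 25^2.
Iterate m_{i+1} = d_i*a_i - m_i, d_{i+1} = (605 - m_{i+1}^2)/d_i, a_{i+1} = floor((a_0 + m_{i+1})/d_{i+1}):
  m_1 = 1*24 - 0 = 24, d_1 = (605 - 24^2)/1 = 29/1 = 29, a_1 = floor((24 + 24)/29) = 1.
  m_2 = 29*1 - 24 = 5, d_2 = (605 - 5^2)/29 = 580/29 = 20, a_2 = floor((24 + 5)/20) = 1.
  m_3 = 20*1 - 5 = 15, d_3 = (605 - 15^2)/20 = 380/20 = 19, a_3 = floor((24 + 15)/19) = 2.
  m_4 = 19*2 - 15 = 23, d_4 = (605 - 23^2)/19 = 76/19 = 4, a_4 = floor((24 + 23)/4) = 11.
  m_5 = 4*11 - 23 = 21, d_5 = (605 - 21^2)/4 = 164/4 = 41, a_5 = floor((24 + 21)/41) = 1.
  m_6 = 41*1 - 21 = 20, d_6 = (605 - 20^2)/41 = 205/41 = 5, a_6 = floor((24 + 20)/5) = 8.
  m_7 = 5*8 - 20 = 20, d_7 = (605 - 20^2)/5 = 205/5 = 41, a_7 = floor((24 + 20)/41) = 1.
  m_8 = 41*1 - 20 = 21, d_8 = (605 - 21^2)/41 = 164/41 = 4, a_8 = floor((24 + 21)/4) = 11.
  m_9 = 4*11 - 21 = 23, d_9 = (605 - 23^2)/4 = 76/4 = 19, a_9 = floor((24 + 23)/19) = 2.
  m_10 = 19*2 - 23 = 15, d_10 = (605 - 15^2)/19 = 380/19 = 20, a_10 = floor((24 + 15)/20) = 1.
  m_11 = 20*1 - 15 = 5, d_11 = (605 - 5^2)/20 = 580/20 = 29, a_11 = floor((24 + 5)/29) = 1.
  m_12 = 29*1 - 5 = 24, d_12 = (605 - 24^2)/29 = 29/29 = 1, a_12 = floor((24 + 24)/1) = 48.
  m_13 = 1*48 - 24 = 24, d_13 = (605 - 24^2)/1 = 29/1 = 29: (m_13, d_13) = (m_1, d_1) = (24, 29), so from here the quotients repeat a_1, ..., a_12; the period length is 12.
So sqrt(605) = [24; (1, 1, 2, 11, 1, 8, 1, 11, 2, 1, 1, 48)] with period length k = 12.
k is even, so the fundamental solution of x^2 - 605y^2 = 1 is (p_{k-1}, q_{k-1}) = (p_11, q_11); compute convergents through index 11.
Convergents (p_i = a_i*p_{i-1} + p_{i-2}, q_i = a_i*q_{i-1} + q_{i-2} with p_{-2}=0, p_{-1}=1, q_{-2}=1, q_{-1}=0):
  i=0: a_0=24, p_0 = 24*1 + 0 = 24, q_0 = 24*0 + 1 = 1.
  i=1: a_1=1, p_1 = 1*24 + 1 = 25, q_1 = 1*1 + 0 = 1.
  i=2: a_2=1, p_2 = 1*25 + 24 = 49, q_2 = 1*1 + 1 = 2.
  i=3: a_3=2, p_3 = 2*49 + 25 = 123, q_3 = 2*2 + 1 = 5.
  i=4: a_4=11, p_4 = 11*123 + 49 = 1402, q_4 = 11*5 + 2 = 57.
  i=5: a_5=1, p_5 = 1*1402 + 123 = 1525, q_5 = 1*57 + 5 = 62.
  i=6: a_6=8, p_6 = 8*1525 + 1402 = 13602, q_6 = 8*62 + 57 = 553.
  i=7: a_7=1, p_7 = 1*13602 + 1525 = 15127, q_7 = 1*553 + 62 = 615.
  i=8: a_8=11, p_8 = 11*15127 + 13602 = 179999, q_8 = 11*615 + 553 = 7318.
  i=9: a_9=2, p_9 = 2*179999 + 15127 = 375125, q_9 = 2*7318 + 615 = 15251.
  i=10: a_10=1, p_10 = 1*375125 + 179999 = 555124, q_10 = 1*15251 + 7318 = 22569.
  i=11: a_11=1, p_11 = 1*555124 + 375125 = 930249, q_11 = 1*22569 + 15251 = 37820.
Check: 930249^2 - 605*37820^2 = 865363202001 - 865363202000 = 1, so (x, y) = (930249, 37820) solves the equation, and by the theorem it is the least positive solution.

(x, y) = (930249, 37820)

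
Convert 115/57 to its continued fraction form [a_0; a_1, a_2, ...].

Run the Euclidean algorithm on 115 and 57; the successive quotients are the partial quotients a_0, a_1, ... (each step inverts the fractional part left over by the previous one):
  115 = 2*57 + 1, so a_0 = 2.
  57 = 57*1 + 0, so a_1 = 57.
The remainder reaches 0 after 2 divisions, so the expansion has 2 partial quotients, read off in order.

[2; 57]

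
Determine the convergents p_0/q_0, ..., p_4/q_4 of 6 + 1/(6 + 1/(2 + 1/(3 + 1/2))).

Using the convergent recurrence p_i = a_i*p_{i-1} + p_{i-2}, q_i = a_i*q_{i-1} + q_{i-2} with p_{-2}=0, p_{-1}=1, q_{-2}=1, q_{-1}=0:
  i=0: a_0=6, p_0 = 6*1 + 0 = 6, q_0 = 6*0 + 1 = 1.
  i=1: a_1=6, p_1 = 6*6 + 1 = 37, q_1 = 6*1 + 0 = 6.
  i=2: a_2=2, p_2 = 2*37 + 6 = 80, q_2 = 2*6 + 1 = 13.
  i=3: a_3=3, p_3 = 3*80 + 37 = 277, q_3 = 3*13 + 6 = 45.
  i=4: a_4=2, p_4 = 2*277 + 80 = 634, q_4 = 2*45 + 13 = 103.

6/1, 37/6, 80/13, 277/45, 634/103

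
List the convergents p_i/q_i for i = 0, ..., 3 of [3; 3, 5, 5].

Using the convergent recurrence p_i = a_i*p_{i-1} + p_{i-2}, q_i = a_i*q_{i-1} + q_{i-2} with p_{-2}=0, p_{-1}=1, q_{-2}=1, q_{-1}=0:
  i=0: a_0=3, p_0 = 3*1 + 0 = 3, q_0 = 3*0 + 1 = 1.
  i=1: a_1=3, p_1 = 3*3 + 1 = 10, q_1 = 3*1 + 0 = 3.
  i=2: a_2=5, p_2 = 5*10 + 3 = 53, q_2 = 5*3 + 1 = 16.
  i=3: a_3=5, p_3 = 5*53 + 10 = 275, q_3 = 5*16 + 3 = 83.

3/1, 10/3, 53/16, 275/83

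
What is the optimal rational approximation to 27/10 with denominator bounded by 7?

Expand x = 27/10 as a continued fraction with the Euclidean algorithm:
  27 = 2*10 + 7, so a_0 = 2.
  10 = 1*7 + 3, so a_1 = 1.
  7 = 2*3 + 1, so a_2 = 2.
  3 = 3*1 + 0, so a_3 = 3.
so x = [2; 1, 2, 3].
Convergents (p_i = a_i*p_{i-1} + p_{i-2}, q_i = a_i*q_{i-1} + q_{i-2} with p_{-2}=0, p_{-1}=1, q_{-2}=1, q_{-1}=0), until the denominator exceeds 7:
  i=0: a_0=2, p_0 = 2*1 + 0 = 2, q_0 = 2*0 + 1 = 1.
  i=1: a_1=1, p_1 = 1*2 + 1 = 3, q_1 = 1*1 + 0 = 1.
  i=2: a_2=2, p_2 = 2*3 + 2 = 8, q_2 = 2*1 + 1 = 3.
  i=3: a_3=3, p_3 = 3*8 + 3 = 27, q_3 = 3*3 + 1 = 10.
q_3 = 10 > 7, so the last convergent with denominator <= 7 is p_2/q_2 = 8/3.
The closest fraction with denominator <= 7 is either p_2/q_2 or the intermediate fraction (k*p_2 + p_1)/(k*q_2 + q_1) with the largest k >= 1 whose denominator stays <= 7; these approach x as k grows, and every other convergent or intermediate fraction in range is farther away.
Largest k: floor((7 - q_1)/q_2) = floor((7 - 1)/3) = 2.
That gives (2*8 + 3)/(2*3 + 1) = 19/7.
Compare the errors: |x - 8/3| = |27*3 - 8*10|/(10*3) = 1/30, and |x - 19/7| = |27*7 - 19*10|/(10*7) = 1/70.
Cross-multiplying, 1*30 = 30 < 70 = 1*70, so 1/70 is smaller: the intermediate fraction 19/7 is closer to x than 8/3.

19/7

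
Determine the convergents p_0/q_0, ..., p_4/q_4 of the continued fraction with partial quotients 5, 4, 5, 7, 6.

5/1, 21/4, 110/21, 791/151, 4856/927

Using the convergent recurrence p_i = a_i*p_{i-1} + p_{i-2}, q_i = a_i*q_{i-1} + q_{i-2} with p_{-2}=0, p_{-1}=1, q_{-2}=1, q_{-1}=0:
  i=0: a_0=5, p_0 = 5*1 + 0 = 5, q_0 = 5*0 + 1 = 1.
  i=1: a_1=4, p_1 = 4*5 + 1 = 21, q_1 = 4*1 + 0 = 4.
  i=2: a_2=5, p_2 = 5*21 + 5 = 110, q_2 = 5*4 + 1 = 21.
  i=3: a_3=7, p_3 = 7*110 + 21 = 791, q_3 = 7*21 + 4 = 151.
  i=4: a_4=6, p_4 = 6*791 + 110 = 4856, q_4 = 6*151 + 21 = 927.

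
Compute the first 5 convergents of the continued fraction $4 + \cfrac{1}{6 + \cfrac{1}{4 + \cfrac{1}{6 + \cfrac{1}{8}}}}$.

4/1, 25/6, 104/25, 649/156, 5296/1273

Using the convergent recurrence p_i = a_i*p_{i-1} + p_{i-2}, q_i = a_i*q_{i-1} + q_{i-2} with p_{-2}=0, p_{-1}=1, q_{-2}=1, q_{-1}=0:
  i=0: a_0=4, p_0 = 4*1 + 0 = 4, q_0 = 4*0 + 1 = 1.
  i=1: a_1=6, p_1 = 6*4 + 1 = 25, q_1 = 6*1 + 0 = 6.
  i=2: a_2=4, p_2 = 4*25 + 4 = 104, q_2 = 4*6 + 1 = 25.
  i=3: a_3=6, p_3 = 6*104 + 25 = 649, q_3 = 6*25 + 6 = 156.
  i=4: a_4=8, p_4 = 8*649 + 104 = 5296, q_4 = 8*156 + 25 = 1273.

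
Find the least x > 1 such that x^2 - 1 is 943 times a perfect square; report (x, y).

First expand sqrt(943) as a continued fraction. With x_i = (sqrt(943) + m_i)/d_i and (m_0, d_0) = (0, 1): a_0 = floor(sqrt(943)) = 30, since 30^2 = 900 <= 943 < 961 = 31^2.
Iterate m_{i+1} = d_i*a_i - m_i, d_{i+1} = (943 - m_{i+1}^2)/d_i, a_{i+1} = floor((a_0 + m_{i+1})/d_{i+1}):
  m_1 = 1*30 - 0 = 30, d_1 = (943 - 30^2)/1 = 43/1 = 43, a_1 = floor((30 + 30)/43) = 1.
  m_2 = 43*1 - 30 = 13, d_2 = (943 - 13^2)/43 = 774/43 = 18, a_2 = floor((30 + 13)/18) = 2.
  m_3 = 18*2 - 13 = 23, d_3 = (943 - 23^2)/18 = 414/18 = 23, a_3 = floor((30 + 23)/23) = 2.
  m_4 = 23*2 - 23 = 23, d_4 = (943 - 23^2)/23 = 414/23 = 18, a_4 = floor((30 + 23)/18) = 2.
  m_5 = 18*2 - 23 = 13, d_5 = (943 - 13^2)/18 = 774/18 = 43, a_5 = floor((30 + 13)/43) = 1.
  m_6 = 43*1 - 13 = 30, d_6 = (943 - 30^2)/43 = 43/43 = 1, a_6 = floor((30 + 30)/1) = 60.
  m_7 = 1*60 - 30 = 30, d_7 = (943 - 30^2)/1 = 43/1 = 43: (m_7, d_7) = (m_1, d_1) = (30, 43), so from here the quotients repeat a_1, ..., a_6; the period length is 6.
So sqrt(943) = [30; (1, 2, 2, 2, 1, 60)] with period length k = 6.
k is even, so the fundamental solution of x^2 - 943y^2 = 1 is (p_{k-1}, q_{k-1}) = (p_5, q_5); compute convergents through index 5.
Convergents (p_i = a_i*p_{i-1} + p_{i-2}, q_i = a_i*q_{i-1} + q_{i-2} with p_{-2}=0, p_{-1}=1, q_{-2}=1, q_{-1}=0):
  i=0: a_0=30, p_0 = 30*1 + 0 = 30, q_0 = 30*0 + 1 = 1.
  i=1: a_1=1, p_1 = 1*30 + 1 = 31, q_1 = 1*1 + 0 = 1.
  i=2: a_2=2, p_2 = 2*31 + 30 = 92, q_2 = 2*1 + 1 = 3.
  i=3: a_3=2, p_3 = 2*92 + 31 = 215, q_3 = 2*3 + 1 = 7.
  i=4: a_4=2, p_4 = 2*215 + 92 = 522, q_4 = 2*7 + 3 = 17.
  i=5: a_5=1, p_5 = 1*522 + 215 = 737, q_5 = 1*17 + 7 = 24.
Check: 737^2 - 943*24^2 = 543169 - 543168 = 1, so (x, y) = (737, 24) solves the equation, and by the theorem it is the least positive solution.

(x, y) = (737, 24)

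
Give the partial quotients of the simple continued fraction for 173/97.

Run the Euclidean algorithm on 173 and 97; the successive quotients are the partial quotients a_0, a_1, ... (each step inverts the fractional part left over by the previous one):
  173 = 1*97 + 76, so a_0 = 1.
  97 = 1*76 + 21, so a_1 = 1.
  76 = 3*21 + 13, so a_2 = 3.
  21 = 1*13 + 8, so a_3 = 1.
  13 = 1*8 + 5, so a_4 = 1.
  8 = 1*5 + 3, so a_5 = 1.
  5 = 1*3 + 2, so a_6 = 1.
  3 = 1*2 + 1, so a_7 = 1.
  2 = 2*1 + 0, so a_8 = 2.
The remainder reaches 0 after 9 divisions, so the expansion has 9 partial quotients, read off in order.

[1; 1, 3, 1, 1, 1, 1, 1, 2]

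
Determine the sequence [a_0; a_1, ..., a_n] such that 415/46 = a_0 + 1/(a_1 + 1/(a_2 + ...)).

[9; 46]

Run the Euclidean algorithm on 415 and 46; the successive quotients are the partial quotients a_0, a_1, ... (each step inverts the fractional part left over by the previous one):
  415 = 9*46 + 1, so a_0 = 9.
  46 = 46*1 + 0, so a_1 = 46.
The remainder reaches 0 after 2 divisions, so the expansion has 2 partial quotients, read off in order.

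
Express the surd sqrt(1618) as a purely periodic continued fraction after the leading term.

[40; (4, 2, 5, 3, 3, 5, 2, 4, 80)]

Write x_i = (sqrt(1618) + m_i)/d_i with (m_0, d_0) = (0, 1). a_0 = floor(sqrt(1618)) = 40, since 40^2 = 1600 <= 1618 < 1681 = 41^2.
Iterate m_{i+1} = d_i*a_i - m_i, d_{i+1} = (1618 - m_{i+1}^2)/d_i, a_{i+1} = floor((a_0 + m_{i+1})/d_{i+1}):
  m_1 = 1*40 - 0 = 40, d_1 = (1618 - 40^2)/1 = 18/1 = 18, a_1 = floor((40 + 40)/18) = 4.
  m_2 = 18*4 - 40 = 32, d_2 = (1618 - 32^2)/18 = 594/18 = 33, a_2 = floor((40 + 32)/33) = 2.
  m_3 = 33*2 - 32 = 34, d_3 = (1618 - 34^2)/33 = 462/33 = 14, a_3 = floor((40 + 34)/14) = 5.
  m_4 = 14*5 - 34 = 36, d_4 = (1618 - 36^2)/14 = 322/14 = 23, a_4 = floor((40 + 36)/23) = 3.
  m_5 = 23*3 - 36 = 33, d_5 = (1618 - 33^2)/23 = 529/23 = 23, a_5 = floor((40 + 33)/23) = 3.
  m_6 = 23*3 - 33 = 36, d_6 = (1618 - 36^2)/23 = 322/23 = 14, a_6 = floor((40 + 36)/14) = 5.
  m_7 = 14*5 - 36 = 34, d_7 = (1618 - 34^2)/14 = 462/14 = 33, a_7 = floor((40 + 34)/33) = 2.
  m_8 = 33*2 - 34 = 32, d_8 = (1618 - 32^2)/33 = 594/33 = 18, a_8 = floor((40 + 32)/18) = 4.
  m_9 = 18*4 - 32 = 40, d_9 = (1618 - 40^2)/18 = 18/18 = 1, a_9 = floor((40 + 40)/1) = 80.
  m_10 = 1*80 - 40 = 40, d_10 = (1618 - 40^2)/1 = 18/1 = 18: (m_10, d_10) = (m_1, d_1) = (40, 18), so from here the quotients repeat a_1, ..., a_9; the period length is 9.
Hence the expansion of sqrt(1618) is a_0 = 40 followed by the repeating block 4, 2, 5, 3, 3, 5, 2, 4, 80 (period 9).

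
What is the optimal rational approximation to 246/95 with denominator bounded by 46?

101/39

Expand x = 246/95 as a continued fraction with the Euclidean algorithm:
  246 = 2*95 + 56, so a_0 = 2.
  95 = 1*56 + 39, so a_1 = 1.
  56 = 1*39 + 17, so a_2 = 1.
  39 = 2*17 + 5, so a_3 = 2.
  17 = 3*5 + 2, so a_4 = 3.
  5 = 2*2 + 1, so a_5 = 2.
  2 = 2*1 + 0, so a_6 = 2.
so x = [2; 1, 1, 2, 3, 2, 2].
Convergents (p_i = a_i*p_{i-1} + p_{i-2}, q_i = a_i*q_{i-1} + q_{i-2} with p_{-2}=0, p_{-1}=1, q_{-2}=1, q_{-1}=0), until the denominator exceeds 46:
  i=0: a_0=2, p_0 = 2*1 + 0 = 2, q_0 = 2*0 + 1 = 1.
  i=1: a_1=1, p_1 = 1*2 + 1 = 3, q_1 = 1*1 + 0 = 1.
  i=2: a_2=1, p_2 = 1*3 + 2 = 5, q_2 = 1*1 + 1 = 2.
  i=3: a_3=2, p_3 = 2*5 + 3 = 13, q_3 = 2*2 + 1 = 5.
  i=4: a_4=3, p_4 = 3*13 + 5 = 44, q_4 = 3*5 + 2 = 17.
  i=5: a_5=2, p_5 = 2*44 + 13 = 101, q_5 = 2*17 + 5 = 39.
  i=6: a_6=2, p_6 = 2*101 + 44 = 246, q_6 = 2*39 + 17 = 95.
q_6 = 95 > 46, so the last convergent with denominator <= 46 is p_5/q_5 = 101/39.
The closest fraction with denominator <= 46 is either p_5/q_5 or the intermediate fraction (k*p_5 + p_4)/(k*q_5 + q_4) with the largest k >= 1 whose denominator stays <= 46; these approach x as k grows, and every other convergent or intermediate fraction in range is farther away.
Largest k: floor((46 - q_4)/q_5) = floor((46 - 17)/39) = 0.
Since k = 0, no intermediate fraction beyond p_5/q_5 has denominator <= 46, so the convergent 101/39 is the closest (its error is |246*39 - 101*95|/(95*39) = 1/3705).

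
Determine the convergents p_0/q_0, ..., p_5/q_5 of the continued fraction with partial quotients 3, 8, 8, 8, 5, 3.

Using the convergent recurrence p_i = a_i*p_{i-1} + p_{i-2}, q_i = a_i*q_{i-1} + q_{i-2} with p_{-2}=0, p_{-1}=1, q_{-2}=1, q_{-1}=0:
  i=0: a_0=3, p_0 = 3*1 + 0 = 3, q_0 = 3*0 + 1 = 1.
  i=1: a_1=8, p_1 = 8*3 + 1 = 25, q_1 = 8*1 + 0 = 8.
  i=2: a_2=8, p_2 = 8*25 + 3 = 203, q_2 = 8*8 + 1 = 65.
  i=3: a_3=8, p_3 = 8*203 + 25 = 1649, q_3 = 8*65 + 8 = 528.
  i=4: a_4=5, p_4 = 5*1649 + 203 = 8448, q_4 = 5*528 + 65 = 2705.
  i=5: a_5=3, p_5 = 3*8448 + 1649 = 26993, q_5 = 3*2705 + 528 = 8643.

3/1, 25/8, 203/65, 1649/528, 8448/2705, 26993/8643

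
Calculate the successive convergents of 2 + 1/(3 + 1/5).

Using the convergent recurrence p_i = a_i*p_{i-1} + p_{i-2}, q_i = a_i*q_{i-1} + q_{i-2} with p_{-2}=0, p_{-1}=1, q_{-2}=1, q_{-1}=0:
  i=0: a_0=2, p_0 = 2*1 + 0 = 2, q_0 = 2*0 + 1 = 1.
  i=1: a_1=3, p_1 = 3*2 + 1 = 7, q_1 = 3*1 + 0 = 3.
  i=2: a_2=5, p_2 = 5*7 + 2 = 37, q_2 = 5*3 + 1 = 16.

2/1, 7/3, 37/16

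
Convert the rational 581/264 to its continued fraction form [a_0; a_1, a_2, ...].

[2; 4, 1, 52]

Run the Euclidean algorithm on 581 and 264; the successive quotients are the partial quotients a_0, a_1, ... (each step inverts the fractional part left over by the previous one):
  581 = 2*264 + 53, so a_0 = 2.
  264 = 4*53 + 52, so a_1 = 4.
  53 = 1*52 + 1, so a_2 = 1.
  52 = 52*1 + 0, so a_3 = 52.
The remainder reaches 0 after 4 divisions, so the expansion has 4 partial quotients, read off in order.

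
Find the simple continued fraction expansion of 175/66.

Run the Euclidean algorithm on 175 and 66; the successive quotients are the partial quotients a_0, a_1, ... (each step inverts the fractional part left over by the previous one):
  175 = 2*66 + 43, so a_0 = 2.
  66 = 1*43 + 23, so a_1 = 1.
  43 = 1*23 + 20, so a_2 = 1.
  23 = 1*20 + 3, so a_3 = 1.
  20 = 6*3 + 2, so a_4 = 6.
  3 = 1*2 + 1, so a_5 = 1.
  2 = 2*1 + 0, so a_6 = 2.
The remainder reaches 0 after 7 divisions, so the expansion has 7 partial quotients, read off in order.

[2; 1, 1, 1, 6, 1, 2]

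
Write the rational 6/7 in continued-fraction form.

Run the Euclidean algorithm on 6 and 7; the successive quotients are the partial quotients a_0, a_1, ... (each step inverts the fractional part left over by the previous one):
  6 = 0*7 + 6, so a_0 = 0.
  7 = 1*6 + 1, so a_1 = 1.
  6 = 6*1 + 0, so a_2 = 6.
The remainder reaches 0 after 3 divisions, so the expansion has 3 partial quotients, read off in order.

[0; 1, 6]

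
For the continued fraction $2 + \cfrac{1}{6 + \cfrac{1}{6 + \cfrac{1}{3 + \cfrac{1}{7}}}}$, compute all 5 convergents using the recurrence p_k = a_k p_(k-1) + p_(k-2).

Using the convergent recurrence p_i = a_i*p_{i-1} + p_{i-2}, q_i = a_i*q_{i-1} + q_{i-2} with p_{-2}=0, p_{-1}=1, q_{-2}=1, q_{-1}=0:
  i=0: a_0=2, p_0 = 2*1 + 0 = 2, q_0 = 2*0 + 1 = 1.
  i=1: a_1=6, p_1 = 6*2 + 1 = 13, q_1 = 6*1 + 0 = 6.
  i=2: a_2=6, p_2 = 6*13 + 2 = 80, q_2 = 6*6 + 1 = 37.
  i=3: a_3=3, p_3 = 3*80 + 13 = 253, q_3 = 3*37 + 6 = 117.
  i=4: a_4=7, p_4 = 7*253 + 80 = 1851, q_4 = 7*117 + 37 = 856.

2/1, 13/6, 80/37, 253/117, 1851/856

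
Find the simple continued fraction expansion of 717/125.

Run the Euclidean algorithm on 717 and 125; the successive quotients are the partial quotients a_0, a_1, ... (each step inverts the fractional part left over by the previous one):
  717 = 5*125 + 92, so a_0 = 5.
  125 = 1*92 + 33, so a_1 = 1.
  92 = 2*33 + 26, so a_2 = 2.
  33 = 1*26 + 7, so a_3 = 1.
  26 = 3*7 + 5, so a_4 = 3.
  7 = 1*5 + 2, so a_5 = 1.
  5 = 2*2 + 1, so a_6 = 2.
  2 = 2*1 + 0, so a_7 = 2.
The remainder reaches 0 after 8 divisions, so the expansion has 8 partial quotients, read off in order.

[5; 1, 2, 1, 3, 1, 2, 2]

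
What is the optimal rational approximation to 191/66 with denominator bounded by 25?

55/19

Expand x = 191/66 as a continued fraction with the Euclidean algorithm:
  191 = 2*66 + 59, so a_0 = 2.
  66 = 1*59 + 7, so a_1 = 1.
  59 = 8*7 + 3, so a_2 = 8.
  7 = 2*3 + 1, so a_3 = 2.
  3 = 3*1 + 0, so a_4 = 3.
so x = [2; 1, 8, 2, 3].
Convergents (p_i = a_i*p_{i-1} + p_{i-2}, q_i = a_i*q_{i-1} + q_{i-2} with p_{-2}=0, p_{-1}=1, q_{-2}=1, q_{-1}=0), until the denominator exceeds 25:
  i=0: a_0=2, p_0 = 2*1 + 0 = 2, q_0 = 2*0 + 1 = 1.
  i=1: a_1=1, p_1 = 1*2 + 1 = 3, q_1 = 1*1 + 0 = 1.
  i=2: a_2=8, p_2 = 8*3 + 2 = 26, q_2 = 8*1 + 1 = 9.
  i=3: a_3=2, p_3 = 2*26 + 3 = 55, q_3 = 2*9 + 1 = 19.
  i=4: a_4=3, p_4 = 3*55 + 26 = 191, q_4 = 3*19 + 9 = 66.
q_4 = 66 > 25, so the last convergent with denominator <= 25 is p_3/q_3 = 55/19.
The closest fraction with denominator <= 25 is either p_3/q_3 or the intermediate fraction (k*p_3 + p_2)/(k*q_3 + q_2) with the largest k >= 1 whose denominator stays <= 25; these approach x as k grows, and every other convergent or intermediate fraction in range is farther away.
Largest k: floor((25 - q_2)/q_3) = floor((25 - 9)/19) = 0.
Since k = 0, no intermediate fraction beyond p_3/q_3 has denominator <= 25, so the convergent 55/19 is the closest (its error is |191*19 - 55*66|/(66*19) = 1/1254).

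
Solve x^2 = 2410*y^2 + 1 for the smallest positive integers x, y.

(x, y) = (58321, 1188)

First expand sqrt(2410) as a continued fraction. With x_i = (sqrt(2410) + m_i)/d_i and (m_0, d_0) = (0, 1): a_0 = floor(sqrt(2410)) = 49, since 49^2 = 2401 <= 2410 < 2500 = 50^2.
Iterate m_{i+1} = d_i*a_i - m_i, d_{i+1} = (2410 - m_{i+1}^2)/d_i, a_{i+1} = floor((a_0 + m_{i+1})/d_{i+1}):
  m_1 = 1*49 - 0 = 49, d_1 = (2410 - 49^2)/1 = 9/1 = 9, a_1 = floor((49 + 49)/9) = 10.
  m_2 = 9*10 - 49 = 41, d_2 = (2410 - 41^2)/9 = 729/9 = 81, a_2 = floor((49 + 41)/81) = 1.
  m_3 = 81*1 - 41 = 40, d_3 = (2410 - 40^2)/81 = 810/81 = 10, a_3 = floor((49 + 40)/10) = 8.
  m_4 = 10*8 - 40 = 40, d_4 = (2410 - 40^2)/10 = 810/10 = 81, a_4 = floor((49 + 40)/81) = 1.
  m_5 = 81*1 - 40 = 41, d_5 = (2410 - 41^2)/81 = 729/81 = 9, a_5 = floor((49 + 41)/9) = 10.
  m_6 = 9*10 - 41 = 49, d_6 = (2410 - 49^2)/9 = 9/9 = 1, a_6 = floor((49 + 49)/1) = 98.
  m_7 = 1*98 - 49 = 49, d_7 = (2410 - 49^2)/1 = 9/1 = 9: (m_7, d_7) = (m_1, d_1) = (49, 9), so from here the quotients repeat a_1, ..., a_6; the period length is 6.
So sqrt(2410) = [49; (10, 1, 8, 1, 10, 98)] with period length k = 6.
k is even, so the fundamental solution of x^2 - 2410y^2 = 1 is (p_{k-1}, q_{k-1}) = (p_5, q_5); compute convergents through index 5.
Convergents (p_i = a_i*p_{i-1} + p_{i-2}, q_i = a_i*q_{i-1} + q_{i-2} with p_{-2}=0, p_{-1}=1, q_{-2}=1, q_{-1}=0):
  i=0: a_0=49, p_0 = 49*1 + 0 = 49, q_0 = 49*0 + 1 = 1.
  i=1: a_1=10, p_1 = 10*49 + 1 = 491, q_1 = 10*1 + 0 = 10.
  i=2: a_2=1, p_2 = 1*491 + 49 = 540, q_2 = 1*10 + 1 = 11.
  i=3: a_3=8, p_3 = 8*540 + 491 = 4811, q_3 = 8*11 + 10 = 98.
  i=4: a_4=1, p_4 = 1*4811 + 540 = 5351, q_4 = 1*98 + 11 = 109.
  i=5: a_5=10, p_5 = 10*5351 + 4811 = 58321, q_5 = 10*109 + 98 = 1188.
Check: 58321^2 - 2410*1188^2 = 3401339041 - 3401339040 = 1, so (x, y) = (58321, 1188) solves the equation, and by the theorem it is the least positive solution.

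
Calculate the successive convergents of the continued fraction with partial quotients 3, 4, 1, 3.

Using the convergent recurrence p_i = a_i*p_{i-1} + p_{i-2}, q_i = a_i*q_{i-1} + q_{i-2} with p_{-2}=0, p_{-1}=1, q_{-2}=1, q_{-1}=0:
  i=0: a_0=3, p_0 = 3*1 + 0 = 3, q_0 = 3*0 + 1 = 1.
  i=1: a_1=4, p_1 = 4*3 + 1 = 13, q_1 = 4*1 + 0 = 4.
  i=2: a_2=1, p_2 = 1*13 + 3 = 16, q_2 = 1*4 + 1 = 5.
  i=3: a_3=3, p_3 = 3*16 + 13 = 61, q_3 = 3*5 + 4 = 19.

3/1, 13/4, 16/5, 61/19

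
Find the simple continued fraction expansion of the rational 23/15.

Run the Euclidean algorithm on 23 and 15; the successive quotients are the partial quotients a_0, a_1, ... (each step inverts the fractional part left over by the previous one):
  23 = 1*15 + 8, so a_0 = 1.
  15 = 1*8 + 7, so a_1 = 1.
  8 = 1*7 + 1, so a_2 = 1.
  7 = 7*1 + 0, so a_3 = 7.
The remainder reaches 0 after 4 divisions, so the expansion has 4 partial quotients, read off in order.

[1; 1, 1, 7]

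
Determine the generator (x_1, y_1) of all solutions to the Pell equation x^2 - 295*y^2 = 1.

First expand sqrt(295) as a continued fraction. With x_i = (sqrt(295) + m_i)/d_i and (m_0, d_0) = (0, 1): a_0 = floor(sqrt(295)) = 17, since 17^2 = 289 <= 295 < 324 = 18^2.
Iterate m_{i+1} = d_i*a_i - m_i, d_{i+1} = (295 - m_{i+1}^2)/d_i, a_{i+1} = floor((a_0 + m_{i+1})/d_{i+1}):
  m_1 = 1*17 - 0 = 17, d_1 = (295 - 17^2)/1 = 6/1 = 6, a_1 = floor((17 + 17)/6) = 5.
  m_2 = 6*5 - 17 = 13, d_2 = (295 - 13^2)/6 = 126/6 = 21, a_2 = floor((17 + 13)/21) = 1.
  m_3 = 21*1 - 13 = 8, d_3 = (295 - 8^2)/21 = 231/21 = 11, a_3 = floor((17 + 8)/11) = 2.
  m_4 = 11*2 - 8 = 14, d_4 = (295 - 14^2)/11 = 99/11 = 9, a_4 = floor((17 + 14)/9) = 3.
  m_5 = 9*3 - 14 = 13, d_5 = (295 - 13^2)/9 = 126/9 = 14, a_5 = floor((17 + 13)/14) = 2.
  m_6 = 14*2 - 13 = 15, d_6 = (295 - 15^2)/14 = 70/14 = 5, a_6 = floor((17 + 15)/5) = 6.
  m_7 = 5*6 - 15 = 15, d_7 = (295 - 15^2)/5 = 70/5 = 14, a_7 = floor((17 + 15)/14) = 2.
  m_8 = 14*2 - 15 = 13, d_8 = (295 - 13^2)/14 = 126/14 = 9, a_8 = floor((17 + 13)/9) = 3.
  m_9 = 9*3 - 13 = 14, d_9 = (295 - 14^2)/9 = 99/9 = 11, a_9 = floor((17 + 14)/11) = 2.
  m_10 = 11*2 - 14 = 8, d_10 = (295 - 8^2)/11 = 231/11 = 21, a_10 = floor((17 + 8)/21) = 1.
  m_11 = 21*1 - 8 = 13, d_11 = (295 - 13^2)/21 = 126/21 = 6, a_11 = floor((17 + 13)/6) = 5.
  m_12 = 6*5 - 13 = 17, d_12 = (295 - 17^2)/6 = 6/6 = 1, a_12 = floor((17 + 17)/1) = 34.
  m_13 = 1*34 - 17 = 17, d_13 = (295 - 17^2)/1 = 6/1 = 6: (m_13, d_13) = (m_1, d_1) = (17, 6), so from here the quotients repeat a_1, ..., a_12; the period length is 12.
So sqrt(295) = [17; (5, 1, 2, 3, 2, 6, 2, 3, 2, 1, 5, 34)] with period length k = 12.
k is even, so the fundamental solution of x^2 - 295y^2 = 1 is (p_{k-1}, q_{k-1}) = (p_11, q_11); compute convergents through index 11.
Convergents (p_i = a_i*p_{i-1} + p_{i-2}, q_i = a_i*q_{i-1} + q_{i-2} with p_{-2}=0, p_{-1}=1, q_{-2}=1, q_{-1}=0):
  i=0: a_0=17, p_0 = 17*1 + 0 = 17, q_0 = 17*0 + 1 = 1.
  i=1: a_1=5, p_1 = 5*17 + 1 = 86, q_1 = 5*1 + 0 = 5.
  i=2: a_2=1, p_2 = 1*86 + 17 = 103, q_2 = 1*5 + 1 = 6.
  i=3: a_3=2, p_3 = 2*103 + 86 = 292, q_3 = 2*6 + 5 = 17.
  i=4: a_4=3, p_4 = 3*292 + 103 = 979, q_4 = 3*17 + 6 = 57.
  i=5: a_5=2, p_5 = 2*979 + 292 = 2250, q_5 = 2*57 + 17 = 131.
  i=6: a_6=6, p_6 = 6*2250 + 979 = 14479, q_6 = 6*131 + 57 = 843.
  i=7: a_7=2, p_7 = 2*14479 + 2250 = 31208, q_7 = 2*843 + 131 = 1817.
  i=8: a_8=3, p_8 = 3*31208 + 14479 = 108103, q_8 = 3*1817 + 843 = 6294.
  i=9: a_9=2, p_9 = 2*108103 + 31208 = 247414, q_9 = 2*6294 + 1817 = 14405.
  i=10: a_10=1, p_10 = 1*247414 + 108103 = 355517, q_10 = 1*14405 + 6294 = 20699.
  i=11: a_11=5, p_11 = 5*355517 + 247414 = 2024999, q_11 = 5*20699 + 14405 = 117900.
Check: 2024999^2 - 295*117900^2 = 4100620950001 - 4100620950000 = 1, so (x, y) = (2024999, 117900) solves the equation, and by the theorem it is the least positive solution.

(x, y) = (2024999, 117900)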